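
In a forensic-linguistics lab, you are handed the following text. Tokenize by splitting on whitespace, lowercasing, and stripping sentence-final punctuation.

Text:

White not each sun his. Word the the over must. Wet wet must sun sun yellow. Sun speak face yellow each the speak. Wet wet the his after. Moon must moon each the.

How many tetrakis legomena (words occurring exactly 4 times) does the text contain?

Frequencies: the:5, sun:4, wet:4, each:3, must:3, his:2, yellow:2, speak:2, moon:2, white:1, not:1, word:1, over:1, face:1, after:1
Words with frequency 4: sun, wet

2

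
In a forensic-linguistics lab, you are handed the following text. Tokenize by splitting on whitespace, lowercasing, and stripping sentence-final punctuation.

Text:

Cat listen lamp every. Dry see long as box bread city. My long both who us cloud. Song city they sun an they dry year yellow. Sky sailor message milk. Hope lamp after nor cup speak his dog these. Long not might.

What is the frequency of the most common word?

Frequencies: long:3, lamp:2, dry:2, city:2, they:2, cat:1, listen:1, every:1, see:1, as:1, box:1, bread:1, my:1, both:1, who:1, us:1, cloud:1, song:1, sun:1, an:1, … (16 more, each freq 1)
Most common: 'long' with frequency 3.

3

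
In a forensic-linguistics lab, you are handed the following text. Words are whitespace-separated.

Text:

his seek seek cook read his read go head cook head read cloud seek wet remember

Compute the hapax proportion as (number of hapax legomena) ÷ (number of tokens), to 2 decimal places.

Frequencies: seek:3, read:3, his:2, cook:2, head:2, go:1, cloud:1, wet:1, remember:1
Hapax count = 4; token count = 16.
Ratio = 4 / 16 = 0.25

0.25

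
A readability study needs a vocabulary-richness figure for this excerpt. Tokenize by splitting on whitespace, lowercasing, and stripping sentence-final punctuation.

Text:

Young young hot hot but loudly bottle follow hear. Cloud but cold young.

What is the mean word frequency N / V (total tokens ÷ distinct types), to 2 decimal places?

N = 13 tokens, V = 9 types.
Mean frequency = N / V = 13 / 9 = 1.44

1.44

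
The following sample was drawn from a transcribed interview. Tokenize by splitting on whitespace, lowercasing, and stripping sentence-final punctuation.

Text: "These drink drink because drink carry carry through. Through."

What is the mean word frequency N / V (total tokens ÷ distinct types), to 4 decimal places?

N = 9 tokens, V = 5 types.
Mean frequency = N / V = 9 / 5 = 1.8000

1.8000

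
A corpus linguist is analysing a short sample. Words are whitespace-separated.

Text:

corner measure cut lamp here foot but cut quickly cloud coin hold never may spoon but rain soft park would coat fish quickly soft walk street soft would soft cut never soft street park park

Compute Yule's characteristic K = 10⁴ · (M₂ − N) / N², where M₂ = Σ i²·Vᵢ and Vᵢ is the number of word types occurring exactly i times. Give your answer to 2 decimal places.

342.86

Frequencies: soft:5, cut:3, park:3, but:2, quickly:2, never:2, would:2, street:2, corner:1, measure:1, lamp:1, here:1, foot:1, cloud:1, coin:1, hold:1, may:1, spoon:1, rain:1, coat:1, … (2 more, each freq 1)
N = 35. Frequency spectrum: V_1=14, V_2=5, V_3=2, V_5=1
M₂ = 1²·14 + 2²·5 + 3²·2 + 5²·1 = 77
K = 10000 × (77 − 35) / 35² = 342.86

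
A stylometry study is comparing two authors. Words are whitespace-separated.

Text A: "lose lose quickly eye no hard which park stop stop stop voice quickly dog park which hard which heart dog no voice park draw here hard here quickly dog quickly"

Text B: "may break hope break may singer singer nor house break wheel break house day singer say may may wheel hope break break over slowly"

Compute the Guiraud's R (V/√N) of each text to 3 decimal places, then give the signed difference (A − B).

0.128

A: V=13, N=30, R=2.373
B: V=11, N=24, R=2.245
Difference = 2.373 − 2.245 = 0.128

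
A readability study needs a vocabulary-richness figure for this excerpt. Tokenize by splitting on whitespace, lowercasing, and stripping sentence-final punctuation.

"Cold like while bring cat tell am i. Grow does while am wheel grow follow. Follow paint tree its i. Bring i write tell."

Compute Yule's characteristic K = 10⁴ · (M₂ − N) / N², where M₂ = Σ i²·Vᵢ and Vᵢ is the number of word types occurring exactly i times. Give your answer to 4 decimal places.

Frequencies: i:3, while:2, bring:2, tell:2, am:2, grow:2, follow:2, cold:1, like:1, cat:1, does:1, wheel:1, paint:1, tree:1, its:1, write:1
N = 24. Frequency spectrum: V_1=9, V_2=6, V_3=1
M₂ = 1²·9 + 2²·6 + 3²·1 = 42
K = 10000 × (42 − 24) / 24² = 312.5000

312.5000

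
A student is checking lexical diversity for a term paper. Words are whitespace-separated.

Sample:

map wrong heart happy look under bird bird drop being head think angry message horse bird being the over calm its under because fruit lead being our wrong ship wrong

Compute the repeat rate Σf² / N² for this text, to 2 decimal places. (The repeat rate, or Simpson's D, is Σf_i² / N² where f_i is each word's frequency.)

Frequencies: wrong:3, bird:3, being:3, under:2, map:1, heart:1, happy:1, look:1, drop:1, head:1, think:1, angry:1, message:1, horse:1, the:1, over:1, calm:1, its:1, because:1, fruit:1, … (3 more, each freq 1)
Σf² = 50; N² = 900
Repeat rate = 50 / 900 = 0.06

0.06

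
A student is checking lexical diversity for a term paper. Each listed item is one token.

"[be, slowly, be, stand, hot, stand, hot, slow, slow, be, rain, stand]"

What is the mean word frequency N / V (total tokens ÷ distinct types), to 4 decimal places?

2.0000

N = 12 tokens, V = 6 types.
Mean frequency = N / V = 12 / 6 = 2.0000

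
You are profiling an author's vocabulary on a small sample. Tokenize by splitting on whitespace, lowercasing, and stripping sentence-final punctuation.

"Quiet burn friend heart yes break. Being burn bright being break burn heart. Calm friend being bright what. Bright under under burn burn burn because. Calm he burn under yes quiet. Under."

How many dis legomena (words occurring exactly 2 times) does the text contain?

6

Frequencies: burn:7, under:4, being:3, bright:3, quiet:2, friend:2, heart:2, yes:2, break:2, calm:2, what:1, because:1, he:1
Words with frequency 2: break, calm, friend, heart, quiet, yes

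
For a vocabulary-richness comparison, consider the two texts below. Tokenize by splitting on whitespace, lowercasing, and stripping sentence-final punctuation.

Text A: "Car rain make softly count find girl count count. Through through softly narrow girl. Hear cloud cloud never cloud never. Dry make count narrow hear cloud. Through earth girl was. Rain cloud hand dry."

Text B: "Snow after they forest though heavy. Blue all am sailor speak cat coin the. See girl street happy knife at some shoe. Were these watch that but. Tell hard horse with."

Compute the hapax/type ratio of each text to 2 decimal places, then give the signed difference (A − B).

A: hapax=5, V=16, ratio=0.31
B: hapax=31, V=31, ratio=1.00
Difference = 0.31 − 1.00 = -0.69

-0.69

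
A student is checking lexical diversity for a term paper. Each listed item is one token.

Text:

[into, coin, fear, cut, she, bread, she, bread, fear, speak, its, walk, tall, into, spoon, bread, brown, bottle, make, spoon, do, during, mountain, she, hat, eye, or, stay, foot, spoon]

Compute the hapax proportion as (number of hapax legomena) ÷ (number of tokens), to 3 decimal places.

0.567

Frequencies: she:3, bread:3, spoon:3, into:2, fear:2, coin:1, cut:1, speak:1, its:1, walk:1, tall:1, brown:1, bottle:1, make:1, do:1, during:1, mountain:1, hat:1, eye:1, or:1, … (2 more, each freq 1)
Hapax count = 17; token count = 30.
Ratio = 17 / 30 = 0.567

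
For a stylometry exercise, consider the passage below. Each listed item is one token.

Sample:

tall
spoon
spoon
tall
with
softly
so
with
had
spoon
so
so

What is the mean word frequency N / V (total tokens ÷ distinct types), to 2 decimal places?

N = 12 tokens, V = 6 types.
Mean frequency = N / V = 12 / 6 = 2.00

2.00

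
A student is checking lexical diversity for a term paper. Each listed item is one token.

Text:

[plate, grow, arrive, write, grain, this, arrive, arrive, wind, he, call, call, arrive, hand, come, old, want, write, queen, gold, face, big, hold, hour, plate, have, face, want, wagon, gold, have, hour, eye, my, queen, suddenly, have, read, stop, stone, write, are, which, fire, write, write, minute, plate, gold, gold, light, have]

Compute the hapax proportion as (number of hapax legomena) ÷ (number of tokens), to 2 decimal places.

0.42

Frequencies: write:5, arrive:4, gold:4, have:4, plate:3, call:2, want:2, queen:2, face:2, hour:2, grow:1, grain:1, this:1, wind:1, he:1, hand:1, come:1, old:1, big:1, hold:1, … (12 more, each freq 1)
Hapax count = 22; token count = 52.
Ratio = 22 / 52 = 0.42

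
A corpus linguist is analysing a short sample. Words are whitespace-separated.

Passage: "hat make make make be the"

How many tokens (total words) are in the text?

6

Tokens: hat, make, make, make, be, the
N = 6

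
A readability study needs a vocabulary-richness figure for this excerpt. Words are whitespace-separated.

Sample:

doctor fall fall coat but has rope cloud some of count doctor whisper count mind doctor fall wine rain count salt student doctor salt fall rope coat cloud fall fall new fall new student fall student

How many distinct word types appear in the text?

17

Distinct types: {but, cloud, coat, count, doctor, fall, has, mind, new, of, rain, rope, salt, some, student, whisper, wine}
V = 17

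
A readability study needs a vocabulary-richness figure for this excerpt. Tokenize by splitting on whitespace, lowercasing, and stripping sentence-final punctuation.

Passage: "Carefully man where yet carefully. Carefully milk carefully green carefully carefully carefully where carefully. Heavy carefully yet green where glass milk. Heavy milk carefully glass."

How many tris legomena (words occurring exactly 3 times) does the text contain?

2

Frequencies: carefully:10, where:3, milk:3, yet:2, green:2, heavy:2, glass:2, man:1
Words with frequency 3: milk, where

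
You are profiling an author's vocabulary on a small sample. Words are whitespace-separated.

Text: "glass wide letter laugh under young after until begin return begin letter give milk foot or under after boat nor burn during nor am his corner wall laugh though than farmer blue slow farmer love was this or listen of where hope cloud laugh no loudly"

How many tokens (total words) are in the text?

46

Tokens: glass, wide, letter, laugh, under, young, after, until, begin, return, begin, letter, give, milk, foot, or, under, after, boat, nor, burn, during, nor, am, his, corner, wall, laugh, though, than, farmer, blue, slow, farmer, love, was, this, or, listen, of, where, hope, cloud, laugh, no, loudly
N = 46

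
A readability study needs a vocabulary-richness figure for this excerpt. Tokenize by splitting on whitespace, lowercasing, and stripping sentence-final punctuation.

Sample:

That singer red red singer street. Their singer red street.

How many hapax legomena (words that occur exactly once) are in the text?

Frequencies: singer:3, red:3, street:2, that:1, their:1
Hapax (freq=1): that, their

2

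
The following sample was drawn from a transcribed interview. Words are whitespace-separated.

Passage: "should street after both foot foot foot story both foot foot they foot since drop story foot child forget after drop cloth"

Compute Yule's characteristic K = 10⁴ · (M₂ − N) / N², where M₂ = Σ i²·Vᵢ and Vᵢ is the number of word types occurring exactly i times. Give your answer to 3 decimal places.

1033.058

Frequencies: foot:7, after:2, both:2, story:2, drop:2, should:1, street:1, they:1, since:1, child:1, forget:1, cloth:1
N = 22. Frequency spectrum: V_1=7, V_2=4, V_7=1
M₂ = 1²·7 + 2²·4 + 7²·1 = 72
K = 10000 × (72 − 22) / 22² = 1033.058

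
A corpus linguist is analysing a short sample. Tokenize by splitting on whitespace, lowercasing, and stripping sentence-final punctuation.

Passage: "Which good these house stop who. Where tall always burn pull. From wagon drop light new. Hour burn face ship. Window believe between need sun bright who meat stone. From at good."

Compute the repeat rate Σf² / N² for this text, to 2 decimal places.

0.04

Frequencies: good:2, who:2, burn:2, from:2, which:1, these:1, house:1, stop:1, where:1, tall:1, always:1, pull:1, wagon:1, drop:1, light:1, new:1, hour:1, face:1, ship:1, window:1, … (8 more, each freq 1)
Σf² = 40; N² = 1024
Repeat rate = 40 / 1024 = 0.04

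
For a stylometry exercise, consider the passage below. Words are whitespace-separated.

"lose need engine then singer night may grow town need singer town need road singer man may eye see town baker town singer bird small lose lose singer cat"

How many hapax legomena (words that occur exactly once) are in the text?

12

Frequencies: singer:5, town:4, lose:3, need:3, may:2, engine:1, then:1, night:1, grow:1, road:1, man:1, eye:1, see:1, baker:1, bird:1, small:1, cat:1
Hapax (freq=1): baker, bird, cat, engine, eye, grow, man, night, road, see, small, then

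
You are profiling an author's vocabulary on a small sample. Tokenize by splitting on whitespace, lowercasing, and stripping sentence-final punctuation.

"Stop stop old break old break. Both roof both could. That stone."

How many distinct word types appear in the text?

8

Distinct types: {both, break, could, old, roof, stone, stop, that}
V = 8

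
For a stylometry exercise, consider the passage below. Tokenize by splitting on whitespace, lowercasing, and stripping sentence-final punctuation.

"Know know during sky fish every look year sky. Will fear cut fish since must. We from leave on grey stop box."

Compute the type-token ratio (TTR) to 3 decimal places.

0.864

N = 22 tokens, V = 19 types.
TTR = V / N = 19 / 22 = 0.864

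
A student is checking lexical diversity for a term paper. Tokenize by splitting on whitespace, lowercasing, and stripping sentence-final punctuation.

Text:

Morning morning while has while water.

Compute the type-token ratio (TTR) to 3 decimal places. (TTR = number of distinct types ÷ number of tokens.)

N = 6 tokens, V = 4 types.
TTR = V / N = 4 / 6 = 0.667

0.667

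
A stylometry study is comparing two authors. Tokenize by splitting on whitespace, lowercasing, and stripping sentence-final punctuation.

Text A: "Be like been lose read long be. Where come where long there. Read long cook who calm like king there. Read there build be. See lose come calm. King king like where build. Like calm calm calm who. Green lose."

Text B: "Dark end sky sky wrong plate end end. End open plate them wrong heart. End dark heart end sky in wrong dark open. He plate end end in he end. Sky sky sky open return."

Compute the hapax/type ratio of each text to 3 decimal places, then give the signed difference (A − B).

A: hapax=4, V=16, ratio=0.250
B: hapax=2, V=11, ratio=0.182
Difference = 0.250 − 0.182 = 0.068

0.068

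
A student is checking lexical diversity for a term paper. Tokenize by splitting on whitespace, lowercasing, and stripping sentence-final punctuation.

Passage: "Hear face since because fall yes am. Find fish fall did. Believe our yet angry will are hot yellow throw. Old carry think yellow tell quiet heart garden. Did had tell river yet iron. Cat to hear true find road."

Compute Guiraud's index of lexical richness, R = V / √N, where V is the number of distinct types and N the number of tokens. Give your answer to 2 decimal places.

N = 40, V = 33.
√N = 6.324555
R = 33 / 6.324555 = 5.22

5.22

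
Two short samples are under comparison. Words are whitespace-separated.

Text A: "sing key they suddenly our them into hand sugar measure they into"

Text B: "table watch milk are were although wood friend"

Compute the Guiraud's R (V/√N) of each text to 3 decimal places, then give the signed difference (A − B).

A: V=10, N=12, R=2.887
B: V=8, N=8, R=2.828
Difference = 2.887 − 2.828 = 0.059

0.059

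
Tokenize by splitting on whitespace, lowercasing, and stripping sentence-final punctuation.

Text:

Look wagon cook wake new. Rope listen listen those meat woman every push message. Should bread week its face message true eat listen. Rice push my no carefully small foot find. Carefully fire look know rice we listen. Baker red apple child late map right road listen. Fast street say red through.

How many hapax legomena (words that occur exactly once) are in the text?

35

Frequencies: listen:5, look:2, push:2, message:2, rice:2, carefully:2, red:2, wagon:1, cook:1, wake:1, new:1, rope:1, those:1, meat:1, woman:1, every:1, should:1, bread:1, week:1, its:1, … (22 more, each freq 1)
Hapax (freq=1): apple, baker, bread, child, cook, eat, every, face, fast, find, fire, foot, its, know, late, map, meat, my, new, no, right, road, rope, say, should, small, street, those, through, true, wagon, wake, we, week, woman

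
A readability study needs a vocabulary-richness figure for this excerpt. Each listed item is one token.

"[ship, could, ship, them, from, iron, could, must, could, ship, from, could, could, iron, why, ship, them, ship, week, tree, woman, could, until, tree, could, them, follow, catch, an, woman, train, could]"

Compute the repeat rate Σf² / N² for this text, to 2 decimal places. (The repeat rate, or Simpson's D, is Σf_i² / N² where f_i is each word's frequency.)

0.12

Frequencies: could:8, ship:5, them:3, from:2, iron:2, tree:2, woman:2, must:1, why:1, week:1, until:1, follow:1, catch:1, an:1, train:1
Σf² = 122; N² = 1024
Repeat rate = 122 / 1024 = 0.12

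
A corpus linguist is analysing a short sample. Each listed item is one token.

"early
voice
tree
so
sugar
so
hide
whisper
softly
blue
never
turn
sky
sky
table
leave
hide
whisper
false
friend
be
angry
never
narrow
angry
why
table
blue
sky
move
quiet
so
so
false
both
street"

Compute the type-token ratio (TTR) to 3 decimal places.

N = 36 tokens, V = 24 types.
TTR = V / N = 24 / 36 = 0.667

0.667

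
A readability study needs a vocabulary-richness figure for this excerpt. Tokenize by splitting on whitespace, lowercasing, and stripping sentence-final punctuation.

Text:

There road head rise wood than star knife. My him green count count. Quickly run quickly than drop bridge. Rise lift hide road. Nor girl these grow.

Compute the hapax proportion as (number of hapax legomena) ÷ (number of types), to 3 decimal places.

0.773

Frequencies: road:2, rise:2, than:2, count:2, quickly:2, there:1, head:1, wood:1, star:1, knife:1, my:1, him:1, green:1, run:1, drop:1, bridge:1, lift:1, hide:1, nor:1, girl:1, … (2 more, each freq 1)
Hapax count = 17; type count = 22.
Ratio = 17 / 22 = 0.773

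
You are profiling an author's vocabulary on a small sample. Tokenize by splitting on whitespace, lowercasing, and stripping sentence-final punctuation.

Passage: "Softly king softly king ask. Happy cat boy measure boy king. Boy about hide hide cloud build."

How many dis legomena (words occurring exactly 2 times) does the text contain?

Frequencies: king:3, boy:3, softly:2, hide:2, ask:1, happy:1, cat:1, measure:1, about:1, cloud:1, build:1
Words with frequency 2: hide, softly

2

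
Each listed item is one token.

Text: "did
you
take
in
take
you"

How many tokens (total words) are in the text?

6

Tokens: did, you, take, in, take, you
N = 6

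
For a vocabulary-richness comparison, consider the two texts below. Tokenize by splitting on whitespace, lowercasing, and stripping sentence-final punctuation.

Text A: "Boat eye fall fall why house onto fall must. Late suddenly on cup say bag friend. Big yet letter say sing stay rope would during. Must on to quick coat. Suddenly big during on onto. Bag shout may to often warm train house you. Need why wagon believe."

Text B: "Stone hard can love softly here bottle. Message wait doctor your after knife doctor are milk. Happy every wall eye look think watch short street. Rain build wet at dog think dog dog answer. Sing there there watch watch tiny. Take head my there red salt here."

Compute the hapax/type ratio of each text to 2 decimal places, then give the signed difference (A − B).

-0.19

A: hapax=22, V=34, ratio=0.65
B: hapax=32, V=38, ratio=0.84
Difference = 0.65 − 0.84 = -0.19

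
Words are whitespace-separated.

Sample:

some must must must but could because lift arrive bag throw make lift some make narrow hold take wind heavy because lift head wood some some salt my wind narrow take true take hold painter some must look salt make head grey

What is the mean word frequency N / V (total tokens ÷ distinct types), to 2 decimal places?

N = 42 tokens, V = 23 types.
Mean frequency = N / V = 42 / 23 = 1.83

1.83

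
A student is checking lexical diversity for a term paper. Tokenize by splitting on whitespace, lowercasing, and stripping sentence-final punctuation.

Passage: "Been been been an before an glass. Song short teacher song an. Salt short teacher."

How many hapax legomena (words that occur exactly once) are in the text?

3

Frequencies: been:3, an:3, song:2, short:2, teacher:2, before:1, glass:1, salt:1
Hapax (freq=1): before, glass, salt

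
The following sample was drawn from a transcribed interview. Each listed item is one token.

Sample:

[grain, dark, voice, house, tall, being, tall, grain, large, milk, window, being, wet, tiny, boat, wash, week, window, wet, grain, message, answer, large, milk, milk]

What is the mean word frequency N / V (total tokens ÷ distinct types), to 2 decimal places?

1.56

N = 25 tokens, V = 16 types.
Mean frequency = N / V = 25 / 16 = 1.56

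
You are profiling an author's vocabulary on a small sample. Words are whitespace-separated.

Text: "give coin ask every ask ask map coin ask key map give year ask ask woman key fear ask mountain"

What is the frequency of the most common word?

Frequencies: ask:7, give:2, coin:2, map:2, key:2, every:1, year:1, woman:1, fear:1, mountain:1
Most common: 'ask' with frequency 7.

7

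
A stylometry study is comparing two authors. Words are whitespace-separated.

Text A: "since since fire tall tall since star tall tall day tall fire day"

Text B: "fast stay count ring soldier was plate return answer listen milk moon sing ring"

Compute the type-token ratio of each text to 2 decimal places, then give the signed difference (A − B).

-0.55

TTR(A) = 5/13 = 0.38
TTR(B) = 13/14 = 0.93
Difference = 0.38 − 0.93 = -0.55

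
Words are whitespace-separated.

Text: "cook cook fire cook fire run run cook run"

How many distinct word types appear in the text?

Distinct types: {cook, fire, run}
V = 3

3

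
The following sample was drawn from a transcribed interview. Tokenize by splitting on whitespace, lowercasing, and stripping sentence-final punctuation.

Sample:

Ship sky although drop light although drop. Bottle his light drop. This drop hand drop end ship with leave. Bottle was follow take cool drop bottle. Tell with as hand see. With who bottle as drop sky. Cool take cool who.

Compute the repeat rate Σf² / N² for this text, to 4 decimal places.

Frequencies: drop:7, bottle:4, with:3, cool:3, ship:2, sky:2, although:2, light:2, hand:2, take:2, as:2, who:2, his:1, this:1, end:1, leave:1, was:1, follow:1, tell:1, see:1
Σf² = 123; N² = 1681
Repeat rate = 123 / 1681 = 0.0732

0.0732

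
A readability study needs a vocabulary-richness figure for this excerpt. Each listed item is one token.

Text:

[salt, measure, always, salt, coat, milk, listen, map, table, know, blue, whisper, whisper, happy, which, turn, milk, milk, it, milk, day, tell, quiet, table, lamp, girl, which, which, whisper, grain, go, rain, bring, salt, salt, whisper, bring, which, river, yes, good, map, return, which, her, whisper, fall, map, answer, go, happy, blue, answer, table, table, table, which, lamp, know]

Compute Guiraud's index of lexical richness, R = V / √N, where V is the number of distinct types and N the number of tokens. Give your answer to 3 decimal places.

N = 59, V = 31.
√N = 7.681146
R = 31 / 7.681146 = 4.036

4.036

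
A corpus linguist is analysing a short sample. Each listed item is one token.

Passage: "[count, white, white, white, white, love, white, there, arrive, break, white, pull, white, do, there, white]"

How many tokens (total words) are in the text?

16

Tokens: count, white, white, white, white, love, white, there, arrive, break, white, pull, white, do, there, white
N = 16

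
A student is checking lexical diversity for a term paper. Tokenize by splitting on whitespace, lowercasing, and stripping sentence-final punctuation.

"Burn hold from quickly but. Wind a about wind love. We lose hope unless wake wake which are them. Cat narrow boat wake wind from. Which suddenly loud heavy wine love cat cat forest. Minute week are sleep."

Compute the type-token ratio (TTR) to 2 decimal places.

N = 38 tokens, V = 28 types.
TTR = V / N = 28 / 38 = 0.74

0.74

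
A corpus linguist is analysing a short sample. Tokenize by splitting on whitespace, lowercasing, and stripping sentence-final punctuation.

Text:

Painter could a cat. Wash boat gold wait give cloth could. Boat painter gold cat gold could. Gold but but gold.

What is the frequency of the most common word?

Frequencies: gold:5, could:3, painter:2, cat:2, boat:2, but:2, a:1, wash:1, wait:1, give:1, cloth:1
Most common: 'gold' with frequency 5.

5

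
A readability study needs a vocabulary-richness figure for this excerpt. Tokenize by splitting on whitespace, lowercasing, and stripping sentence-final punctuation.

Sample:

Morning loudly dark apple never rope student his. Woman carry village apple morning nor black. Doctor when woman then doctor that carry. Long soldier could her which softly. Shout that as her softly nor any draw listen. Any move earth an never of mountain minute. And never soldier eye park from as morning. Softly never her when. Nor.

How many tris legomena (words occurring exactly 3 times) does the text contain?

4

Frequencies: never:4, morning:3, nor:3, her:3, softly:3, apple:2, woman:2, carry:2, doctor:2, when:2, that:2, soldier:2, as:2, any:2, loudly:1, dark:1, rope:1, student:1, his:1, village:1, … (18 more, each freq 1)
Words with frequency 3: her, morning, nor, softly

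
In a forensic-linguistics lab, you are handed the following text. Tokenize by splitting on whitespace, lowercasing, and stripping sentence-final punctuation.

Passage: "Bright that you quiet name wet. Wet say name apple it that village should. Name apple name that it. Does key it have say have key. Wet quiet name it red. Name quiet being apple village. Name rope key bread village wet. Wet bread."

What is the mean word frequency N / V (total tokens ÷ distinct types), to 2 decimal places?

N = 44 tokens, V = 18 types.
Mean frequency = N / V = 44 / 18 = 2.44

2.44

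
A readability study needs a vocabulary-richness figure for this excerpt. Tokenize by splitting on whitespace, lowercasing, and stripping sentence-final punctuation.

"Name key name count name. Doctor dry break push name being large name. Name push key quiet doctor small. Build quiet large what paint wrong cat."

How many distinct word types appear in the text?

Distinct types: {being, break, build, cat, count, doctor, dry, key, large, name, paint, push, quiet, small, what, wrong}
V = 16

16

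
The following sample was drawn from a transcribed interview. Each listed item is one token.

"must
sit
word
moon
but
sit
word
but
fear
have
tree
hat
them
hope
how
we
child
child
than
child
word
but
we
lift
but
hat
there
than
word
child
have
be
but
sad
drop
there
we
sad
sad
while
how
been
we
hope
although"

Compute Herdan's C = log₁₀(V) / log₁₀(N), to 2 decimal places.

N = 45, V = 23.
log₁₀(V) = 1.361728, log₁₀(N) = 1.653213
C = 1.361728 / 1.653213 = 0.82

0.82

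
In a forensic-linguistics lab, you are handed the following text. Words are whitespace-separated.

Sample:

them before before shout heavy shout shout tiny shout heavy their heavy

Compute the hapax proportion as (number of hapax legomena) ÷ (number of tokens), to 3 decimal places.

0.250

Frequencies: shout:4, heavy:3, before:2, them:1, tiny:1, their:1
Hapax count = 3; token count = 12.
Ratio = 3 / 12 = 0.250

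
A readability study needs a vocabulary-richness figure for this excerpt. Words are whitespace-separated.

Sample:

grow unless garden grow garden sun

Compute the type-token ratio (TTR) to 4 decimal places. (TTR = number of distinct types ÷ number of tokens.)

0.6667

N = 6 tokens, V = 4 types.
TTR = V / N = 4 / 6 = 0.6667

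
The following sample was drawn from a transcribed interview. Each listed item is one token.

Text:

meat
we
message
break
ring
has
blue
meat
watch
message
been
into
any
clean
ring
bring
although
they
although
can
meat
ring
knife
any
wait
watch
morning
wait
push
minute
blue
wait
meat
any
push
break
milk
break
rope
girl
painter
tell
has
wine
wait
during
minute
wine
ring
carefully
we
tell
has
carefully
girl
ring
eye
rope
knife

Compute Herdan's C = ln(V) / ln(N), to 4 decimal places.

N = 59, V = 30.
ln(V) = 3.401197, ln(N) = 4.077537
C = 3.401197 / 4.077537 = 0.8341

0.8341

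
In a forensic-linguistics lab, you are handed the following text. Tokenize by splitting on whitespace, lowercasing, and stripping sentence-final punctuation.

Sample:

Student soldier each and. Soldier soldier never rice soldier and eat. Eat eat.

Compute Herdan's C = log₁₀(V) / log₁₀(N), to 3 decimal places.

0.759

N = 13, V = 7.
log₁₀(V) = 0.845098, log₁₀(N) = 1.113943
C = 0.845098 / 1.113943 = 0.759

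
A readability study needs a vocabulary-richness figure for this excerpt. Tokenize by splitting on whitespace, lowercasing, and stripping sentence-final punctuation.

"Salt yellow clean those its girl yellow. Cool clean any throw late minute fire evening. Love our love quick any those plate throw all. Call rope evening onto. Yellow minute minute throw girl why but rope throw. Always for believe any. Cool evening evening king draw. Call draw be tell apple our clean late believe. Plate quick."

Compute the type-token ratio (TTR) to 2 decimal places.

0.54

N = 57 tokens, V = 31 types.
TTR = V / N = 31 / 57 = 0.54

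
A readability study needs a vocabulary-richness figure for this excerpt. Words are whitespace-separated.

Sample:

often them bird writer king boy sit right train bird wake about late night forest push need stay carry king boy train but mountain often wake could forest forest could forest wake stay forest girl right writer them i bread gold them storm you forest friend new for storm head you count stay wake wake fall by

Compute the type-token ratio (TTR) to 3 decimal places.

0.596

N = 57 tokens, V = 34 types.
TTR = V / N = 34 / 57 = 0.596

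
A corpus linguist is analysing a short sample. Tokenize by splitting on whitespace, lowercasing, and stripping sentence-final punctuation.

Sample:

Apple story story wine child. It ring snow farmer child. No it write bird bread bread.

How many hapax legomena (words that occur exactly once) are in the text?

Frequencies: story:2, child:2, it:2, bread:2, apple:1, wine:1, ring:1, snow:1, farmer:1, no:1, write:1, bird:1
Hapax (freq=1): apple, bird, farmer, no, ring, snow, wine, write

8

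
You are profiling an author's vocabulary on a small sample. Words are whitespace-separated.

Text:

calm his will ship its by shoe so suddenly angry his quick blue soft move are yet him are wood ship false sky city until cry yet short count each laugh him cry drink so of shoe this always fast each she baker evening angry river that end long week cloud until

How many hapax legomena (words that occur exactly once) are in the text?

30

Frequencies: his:2, ship:2, shoe:2, so:2, angry:2, are:2, yet:2, him:2, until:2, cry:2, each:2, calm:1, will:1, its:1, by:1, suddenly:1, quick:1, blue:1, soft:1, move:1, … (21 more, each freq 1)
Hapax (freq=1): always, baker, blue, by, calm, city, cloud, count, drink, end, evening, false, fast, its, laugh, long, move, of, quick, river, she, short, sky, soft, suddenly, that, this, week, will, wood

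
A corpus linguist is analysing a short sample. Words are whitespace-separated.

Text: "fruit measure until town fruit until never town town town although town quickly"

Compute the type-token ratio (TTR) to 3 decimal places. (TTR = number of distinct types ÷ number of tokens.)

N = 13 tokens, V = 7 types.
TTR = V / N = 7 / 13 = 0.538

0.538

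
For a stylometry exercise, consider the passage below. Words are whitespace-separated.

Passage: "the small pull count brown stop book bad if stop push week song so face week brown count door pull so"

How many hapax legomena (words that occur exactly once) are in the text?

9

Frequencies: pull:2, count:2, brown:2, stop:2, week:2, so:2, the:1, small:1, book:1, bad:1, if:1, push:1, song:1, face:1, door:1
Hapax (freq=1): bad, book, door, face, if, push, small, song, the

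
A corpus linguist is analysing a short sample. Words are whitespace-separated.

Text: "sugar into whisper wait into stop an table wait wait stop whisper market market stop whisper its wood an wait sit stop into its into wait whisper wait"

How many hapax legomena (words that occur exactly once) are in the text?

4

Frequencies: wait:6, into:4, whisper:4, stop:4, an:2, market:2, its:2, sugar:1, table:1, wood:1, sit:1
Hapax (freq=1): sit, sugar, table, wood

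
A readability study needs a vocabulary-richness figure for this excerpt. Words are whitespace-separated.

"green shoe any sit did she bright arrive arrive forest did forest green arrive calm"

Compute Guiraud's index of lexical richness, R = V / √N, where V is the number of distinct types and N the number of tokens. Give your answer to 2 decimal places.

N = 15, V = 10.
√N = 3.872983
R = 10 / 3.872983 = 2.58

2.58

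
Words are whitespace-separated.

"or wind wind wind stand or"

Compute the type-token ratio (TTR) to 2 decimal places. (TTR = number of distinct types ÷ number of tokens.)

N = 6 tokens, V = 3 types.
TTR = V / N = 3 / 6 = 0.50

0.50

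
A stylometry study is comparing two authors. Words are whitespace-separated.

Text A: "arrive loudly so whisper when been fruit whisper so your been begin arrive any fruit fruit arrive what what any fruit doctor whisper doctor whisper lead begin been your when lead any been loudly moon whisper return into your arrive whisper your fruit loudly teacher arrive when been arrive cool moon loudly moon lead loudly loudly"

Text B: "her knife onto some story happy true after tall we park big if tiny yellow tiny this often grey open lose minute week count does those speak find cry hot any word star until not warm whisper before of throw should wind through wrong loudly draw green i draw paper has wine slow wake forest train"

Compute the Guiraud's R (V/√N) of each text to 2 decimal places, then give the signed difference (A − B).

-4.81

A: V=18, N=56, R=2.41
B: V=54, N=56, R=7.22
Difference = 2.41 − 7.22 = -4.81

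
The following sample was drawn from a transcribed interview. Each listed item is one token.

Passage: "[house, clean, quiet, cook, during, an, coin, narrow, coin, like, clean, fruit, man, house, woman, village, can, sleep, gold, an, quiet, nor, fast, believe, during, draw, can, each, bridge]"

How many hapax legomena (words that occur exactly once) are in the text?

15

Frequencies: house:2, clean:2, quiet:2, during:2, an:2, coin:2, can:2, cook:1, narrow:1, like:1, fruit:1, man:1, woman:1, village:1, sleep:1, gold:1, nor:1, fast:1, believe:1, draw:1, … (2 more, each freq 1)
Hapax (freq=1): believe, bridge, cook, draw, each, fast, fruit, gold, like, man, narrow, nor, sleep, village, woman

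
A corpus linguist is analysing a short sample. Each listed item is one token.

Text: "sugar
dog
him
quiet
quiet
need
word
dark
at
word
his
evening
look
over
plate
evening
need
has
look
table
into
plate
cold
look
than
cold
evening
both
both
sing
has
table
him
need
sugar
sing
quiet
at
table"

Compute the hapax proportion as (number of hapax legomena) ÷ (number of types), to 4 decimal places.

0.3000

Frequencies: quiet:3, need:3, evening:3, look:3, table:3, sugar:2, him:2, word:2, at:2, plate:2, has:2, cold:2, both:2, sing:2, dog:1, dark:1, his:1, over:1, into:1, than:1
Hapax count = 6; type count = 20.
Ratio = 6 / 20 = 0.3000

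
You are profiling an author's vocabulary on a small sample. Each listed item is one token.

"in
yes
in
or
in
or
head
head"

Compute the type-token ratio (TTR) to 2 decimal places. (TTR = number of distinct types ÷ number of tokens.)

N = 8 tokens, V = 4 types.
TTR = V / N = 4 / 8 = 0.50

0.50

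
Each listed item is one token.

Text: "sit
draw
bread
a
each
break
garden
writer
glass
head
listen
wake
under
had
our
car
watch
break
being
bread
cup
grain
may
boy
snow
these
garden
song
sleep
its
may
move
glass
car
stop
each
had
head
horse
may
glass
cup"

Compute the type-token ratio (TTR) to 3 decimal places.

0.714

N = 42 tokens, V = 30 types.
TTR = V / N = 30 / 42 = 0.714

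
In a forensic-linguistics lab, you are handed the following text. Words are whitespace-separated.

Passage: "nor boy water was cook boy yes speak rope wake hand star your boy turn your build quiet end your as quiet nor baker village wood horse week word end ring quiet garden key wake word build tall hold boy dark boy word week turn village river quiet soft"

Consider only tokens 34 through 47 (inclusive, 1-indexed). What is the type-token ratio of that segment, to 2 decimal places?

Segment tokens 34–47: key, wake, word, build, tall, hold, boy, dark, boy, word, week, turn, village, river
Segment N = 14, segment V = 12.
TTR = 12 / 14 = 0.86

0.86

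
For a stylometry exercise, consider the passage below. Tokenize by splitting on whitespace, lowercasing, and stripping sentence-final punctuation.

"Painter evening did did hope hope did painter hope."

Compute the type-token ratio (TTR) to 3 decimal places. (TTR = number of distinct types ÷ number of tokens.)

0.444

N = 9 tokens, V = 4 types.
TTR = V / N = 4 / 9 = 0.444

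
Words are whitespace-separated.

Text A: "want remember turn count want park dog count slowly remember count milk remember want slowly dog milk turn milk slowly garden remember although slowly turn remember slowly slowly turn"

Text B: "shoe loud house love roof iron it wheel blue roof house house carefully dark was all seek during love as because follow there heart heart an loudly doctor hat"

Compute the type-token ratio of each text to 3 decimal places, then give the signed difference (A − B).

-0.483

TTR(A) = 10/29 = 0.345
TTR(B) = 24/29 = 0.828
Difference = 0.345 − 0.828 = -0.483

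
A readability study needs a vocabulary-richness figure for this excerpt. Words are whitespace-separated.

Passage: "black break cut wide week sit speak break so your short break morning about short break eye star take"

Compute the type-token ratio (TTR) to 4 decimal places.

0.7895

N = 19 tokens, V = 15 types.
TTR = V / N = 15 / 19 = 0.7895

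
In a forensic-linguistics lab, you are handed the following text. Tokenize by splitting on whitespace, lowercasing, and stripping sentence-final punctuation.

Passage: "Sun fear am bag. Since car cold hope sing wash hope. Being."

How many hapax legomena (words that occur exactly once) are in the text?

10

Frequencies: hope:2, sun:1, fear:1, am:1, bag:1, since:1, car:1, cold:1, sing:1, wash:1, being:1
Hapax (freq=1): am, bag, being, car, cold, fear, since, sing, sun, wash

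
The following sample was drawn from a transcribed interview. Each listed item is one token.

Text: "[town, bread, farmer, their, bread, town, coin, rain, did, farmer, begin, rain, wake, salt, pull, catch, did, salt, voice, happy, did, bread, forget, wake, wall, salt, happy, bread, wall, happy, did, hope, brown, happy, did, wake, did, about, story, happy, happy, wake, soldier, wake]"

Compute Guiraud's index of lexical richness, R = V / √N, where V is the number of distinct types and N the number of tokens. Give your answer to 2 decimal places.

3.17

N = 44, V = 21.
√N = 6.633250
R = 21 / 6.633250 = 3.17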